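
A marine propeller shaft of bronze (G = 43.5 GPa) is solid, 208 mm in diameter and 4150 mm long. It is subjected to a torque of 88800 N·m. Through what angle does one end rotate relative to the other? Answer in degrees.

2.64°

J = πd⁴/32 = π(0.208)⁴/32 = 1.838×10^-4 m⁴.
θ = T·L/(G·J) = 88800 × 4.15 / (43.5×10⁹ × 1.838×10^-4) = 0.04610 rad.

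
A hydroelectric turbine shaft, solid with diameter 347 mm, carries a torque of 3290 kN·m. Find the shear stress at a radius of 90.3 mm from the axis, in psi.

J = πd⁴/32 = π(0.347)⁴/32 = 1.423×10^-3 m⁴.
Shear stress varies linearly with radius: τ = T·r/J = 3.290e6 × 0.0903 / 1.423×10^-3 = 2.087×10^8 Pa.

30300 psi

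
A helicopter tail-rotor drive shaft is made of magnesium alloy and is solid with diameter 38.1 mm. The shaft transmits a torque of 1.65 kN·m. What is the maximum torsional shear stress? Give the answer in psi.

J = πd⁴/32 = π(0.0381)⁴/32 = 2.069×10^-7 m⁴.
τ_max = T·r/J = 1650 × 0.0191 / 2.069×10^-7 = 1.519×10^8 Pa.

22000 psi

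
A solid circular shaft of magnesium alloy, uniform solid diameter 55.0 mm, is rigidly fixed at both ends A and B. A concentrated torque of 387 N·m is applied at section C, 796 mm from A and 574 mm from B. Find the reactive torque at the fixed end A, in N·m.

162 N·m

With uniform GJ and both ends fixed, compatibility θ_AC = θ_CB gives T_A·a = T_B·b, together with T_A + T_B = T₀.
T_A = T₀·b/(a+b) = 387.0·574/1370 = 162.1 N·m; T_B = 224.9 N·m.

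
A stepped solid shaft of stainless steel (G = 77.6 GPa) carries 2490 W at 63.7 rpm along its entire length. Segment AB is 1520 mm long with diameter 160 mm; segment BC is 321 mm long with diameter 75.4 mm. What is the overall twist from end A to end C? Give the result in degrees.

0.0344°

ω = 2π·63.7/60 = 6.671 rad/s, so T = P/ω = 2490 / 6.671 = 373.3 N·m.
J_AB = π(0.160)⁴/32 = 6.43×10^-5 m⁴; J_BC = π(0.0754)⁴/32 = 3.17×10^-6 m⁴.
θ = (T/G)·Σ L_i/J_i = (373.3/77.6×10⁹)·(1.52/6.43×10^-5 + 0.321/3.17×10^-6) = 6.003×10^-4 rad.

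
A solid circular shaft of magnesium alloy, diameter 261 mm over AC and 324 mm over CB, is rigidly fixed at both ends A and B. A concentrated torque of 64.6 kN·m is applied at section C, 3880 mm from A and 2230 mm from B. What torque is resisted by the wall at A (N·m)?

12600 N·m

Compatibility: T_A·a/J_AC = T_B·b/J_CB with T_A + T_B = T₀.
J_AC = 4.56×10^-4 m⁴, J_CB = 1.08×10^-3 m⁴, so T_A = T₀·(J_AC/a)/((J_AC/a)+(J_CB/b)) = 12590 N·m, T_B = 52010 N·m.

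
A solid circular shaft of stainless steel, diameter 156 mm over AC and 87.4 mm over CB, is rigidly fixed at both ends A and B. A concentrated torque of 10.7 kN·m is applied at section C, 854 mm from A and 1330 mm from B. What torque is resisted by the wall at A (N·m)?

10100 N·m

Compatibility: T_A·a/J_AC = T_B·b/J_CB with T_A + T_B = T₀.
J_AC = 5.81×10^-5 m⁴, J_CB = 5.73×10^-6 m⁴, so T_A = T₀·(J_AC/a)/((J_AC/a)+(J_CB/b)) = 10060 N·m, T_B = 636.6 N·m.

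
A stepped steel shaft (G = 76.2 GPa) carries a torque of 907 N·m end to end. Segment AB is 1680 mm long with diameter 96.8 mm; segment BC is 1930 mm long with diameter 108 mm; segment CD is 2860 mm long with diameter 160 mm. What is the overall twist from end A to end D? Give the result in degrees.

0.262°

J_AB = π(0.0968)⁴/32 = 8.62×10^-6 m⁴; J_BC = π(0.108)⁴/32 = 1.34×10^-5 m⁴; J_CD = π(0.160)⁴/32 = 6.43×10^-5 m⁴.
θ = (T/G)·Σ L_i/J_i = (907.0/76.2×10⁹)·(1.68/8.62×10^-6 + 1.93/1.34×10^-5 + 2.86/6.43×10^-5) = 4.569×10^-3 rad.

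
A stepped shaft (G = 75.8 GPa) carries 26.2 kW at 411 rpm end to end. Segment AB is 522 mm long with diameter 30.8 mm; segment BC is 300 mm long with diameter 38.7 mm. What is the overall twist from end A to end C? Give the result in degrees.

ω = 2π·411/60 = 43.04 rad/s, so T = P/ω = 26.2×10³ / 43.04 = 608.7 N·m.
J_AB = π(0.0308)⁴/32 = 8.83×10^-8 m⁴; J_BC = π(0.0387)⁴/32 = 2.20×10^-7 m⁴.
θ = (T/G)·Σ L_i/J_i = (608.7/75.8×10⁹)·(0.522/8.83×10^-8 + 0.300/2.20×10^-7) = 0.05839 rad.

3.35°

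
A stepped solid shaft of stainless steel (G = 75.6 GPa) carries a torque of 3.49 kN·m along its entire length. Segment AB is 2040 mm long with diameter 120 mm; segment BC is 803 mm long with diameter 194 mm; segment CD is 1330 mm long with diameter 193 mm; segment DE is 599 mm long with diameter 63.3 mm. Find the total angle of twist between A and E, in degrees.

J_AB = π(0.120)⁴/32 = 2.04×10^-5 m⁴; J_BC = π(0.194)⁴/32 = 1.39×10^-4 m⁴; J_CD = π(0.193)⁴/32 = 1.36×10^-4 m⁴; J_DE = π(0.0633)⁴/32 = 1.58×10^-6 m⁴.
θ = (T/G)·Σ L_i/J_i = (3490/75.6×10⁹)·(2.04/2.04×10^-5 + 0.803/1.39×10^-4 + 1.33/1.36×10^-4 + 0.599/1.58×10^-6) = 0.02289 rad.

1.31°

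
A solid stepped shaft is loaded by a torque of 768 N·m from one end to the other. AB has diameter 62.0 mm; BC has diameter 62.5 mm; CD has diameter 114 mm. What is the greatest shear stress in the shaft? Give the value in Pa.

Under the same torque, τ_max = 16T/(πd³) is largest where d is smallest — segment AB (d = 62.0 mm).
τ_max = 16·768.0/(π·(0.0620)³) = 1.641×10^7 Pa.

1.64e7 Pa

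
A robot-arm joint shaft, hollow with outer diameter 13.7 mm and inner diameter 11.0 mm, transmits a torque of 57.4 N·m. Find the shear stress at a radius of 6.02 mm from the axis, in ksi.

24.8 ksi

J = π(d_o⁴ − d_i⁴)/32 = π(0.0137⁴ − 0.0110⁴)/32 = 2.021×10^-9 m⁴.
Shear stress varies linearly with radius: τ = T·r/J = 57.40 × 0.00602 / 2.021×10^-9 = 1.710×10^8 Pa.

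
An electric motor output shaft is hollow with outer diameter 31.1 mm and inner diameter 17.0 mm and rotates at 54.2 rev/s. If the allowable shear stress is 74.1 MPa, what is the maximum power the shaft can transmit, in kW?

J = π(d_o⁴ − d_i⁴)/32 = π(0.0311⁴ − 0.0170⁴)/32 = 8.364×10^-8 m⁴.
T_max = τ_allow·J/r = 7.41×10^7 × 8.364×10^-8 / 0.0156 = 398.6 N·m.
ω = 2π·54.2 = 340.5 rad/s, so P_max = T_max·ω = 1.357×10^5 W.

136 kW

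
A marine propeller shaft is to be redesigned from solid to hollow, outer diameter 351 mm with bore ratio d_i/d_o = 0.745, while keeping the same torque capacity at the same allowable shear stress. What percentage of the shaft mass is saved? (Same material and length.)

43.1 %

Equal τ_max and T ⇒ the solid shaft needs d_s³ = d_o³(1−k⁴), so d_s = 351·(1−0.745⁴)^(1/3) = 310.5 mm.
Area ratio A_h/A_s = d_o²(1−k²)/d_s² = (1−k²)/(1−k⁴)^(2/3) = 0.5688.
Mass saving = 1 − 0.5688 = 43.1 %.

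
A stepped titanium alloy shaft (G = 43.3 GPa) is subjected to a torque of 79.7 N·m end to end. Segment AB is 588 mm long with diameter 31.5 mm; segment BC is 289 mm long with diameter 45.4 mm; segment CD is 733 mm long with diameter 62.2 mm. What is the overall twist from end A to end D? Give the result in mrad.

J_AB = π(0.0315)⁴/32 = 9.67×10^-8 m⁴; J_BC = π(0.0454)⁴/32 = 4.17×10^-7 m⁴; J_CD = π(0.0622)⁴/32 = 1.47×10^-6 m⁴.
θ = (T/G)·Σ L_i/J_i = (79.70/43.3×10⁹)·(0.588/9.67×10^-8 + 0.289/4.17×10^-7 + 0.733/1.47×10^-6) = 0.01339 rad.

13.4 mrad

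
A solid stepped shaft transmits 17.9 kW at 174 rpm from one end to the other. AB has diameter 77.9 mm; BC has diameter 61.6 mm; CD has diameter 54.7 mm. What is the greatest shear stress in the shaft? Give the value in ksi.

4.43 ksi

ω = 2π·174/60 = 18.22 rad/s, so T = P/ω = 17.9×10³ / 18.22 = 982.4 N·m.
Under the same torque, τ_max = 16T/(πd³) is largest where d is smallest — segment CD (d = 54.7 mm).
τ_max = 16·982.4/(π·(0.0547)³) = 3.057×10^7 Pa.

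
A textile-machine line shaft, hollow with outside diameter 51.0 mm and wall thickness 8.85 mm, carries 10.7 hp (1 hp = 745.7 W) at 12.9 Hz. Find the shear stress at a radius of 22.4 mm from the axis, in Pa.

4.06e6 Pa

ω = 2π·12.9 = 81.05 rad/s, so T = P/ω = 10.7×745.7 / 81.05 = 98.44 N·m.
J = π(d_o⁴ − d_i⁴)/32 = π(0.0510⁴ − 0.0333⁴)/32 = 5.435×10^-7 m⁴.
Shear stress varies linearly with radius: τ = T·r/J = 98.44 × 0.0224 / 5.435×10^-7 = 4.058×10^6 Pa.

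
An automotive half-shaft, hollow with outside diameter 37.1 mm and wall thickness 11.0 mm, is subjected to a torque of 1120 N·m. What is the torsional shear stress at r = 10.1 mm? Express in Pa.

6.25e7 Pa

J = π(d_o⁴ − d_i⁴)/32 = π(0.0371⁴ − 0.0151⁴)/32 = 1.809×10^-7 m⁴.
Shear stress varies linearly with radius: τ = T·r/J = 1120 × 0.0101 / 1.809×10^-7 = 6.254×10^7 Pa.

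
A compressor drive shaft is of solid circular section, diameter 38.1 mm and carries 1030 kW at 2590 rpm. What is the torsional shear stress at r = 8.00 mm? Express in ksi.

ω = 2π·2590/60 = 271.2 rad/s, so T = P/ω = 1030×10³ / 271.2 = 3798 N·m.
J = πd⁴/32 = π(0.0381)⁴/32 = 2.069×10^-7 m⁴.
Shear stress varies linearly with radius: τ = T·r/J = 3798 × 0.00800 / 2.069×10^-7 = 1.469×10^8 Pa.

21.3 ksi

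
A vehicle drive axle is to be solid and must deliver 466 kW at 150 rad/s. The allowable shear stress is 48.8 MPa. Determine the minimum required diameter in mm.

68.7 mm

ω = 150 rad/s, so T = P/ω = 466×10³ / 150.0 = 3107 N·m.
For a solid shaft τ_max = 16T/(πd³), so d = (16T/(π τ_allow))^(1/3) = (16·3107/(π·4.88×10^7))^(1/3) = 0.06870 m.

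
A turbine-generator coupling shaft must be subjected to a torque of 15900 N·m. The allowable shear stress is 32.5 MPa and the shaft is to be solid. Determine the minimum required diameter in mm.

For a solid shaft τ_max = 16T/(πd³), so d = (16T/(π τ_allow))^(1/3) = (16·15900/(π·3.25×10^7))^(1/3) = 0.1356 m.

136 mm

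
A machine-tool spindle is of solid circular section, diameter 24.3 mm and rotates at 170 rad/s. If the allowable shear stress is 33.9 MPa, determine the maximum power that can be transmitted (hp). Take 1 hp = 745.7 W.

J = πd⁴/32 = π(0.0243)⁴/32 = 3.423×10^-8 m⁴.
T_max = τ_allow·J/r = 3.39×10^7 × 3.423×10^-8 / 0.0122 = 95.51 N·m.
ω = 170 rad/s, so P_max = T_max·ω = 1.624×10^4 W.

21.8 hp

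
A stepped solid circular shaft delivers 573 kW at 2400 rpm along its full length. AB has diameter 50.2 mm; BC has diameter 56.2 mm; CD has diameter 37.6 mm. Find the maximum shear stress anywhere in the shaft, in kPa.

218000 kPa

ω = 2π·2400/60 = 251.3 rad/s, so T = P/ω = 573×10³ / 251.3 = 2280 N·m.
Under the same torque, τ_max = 16T/(πd³) is largest where d is smallest — segment CD (d = 37.6 mm).
τ_max = 16·2280/(π·(0.0376)³) = 2.184×10^8 Pa.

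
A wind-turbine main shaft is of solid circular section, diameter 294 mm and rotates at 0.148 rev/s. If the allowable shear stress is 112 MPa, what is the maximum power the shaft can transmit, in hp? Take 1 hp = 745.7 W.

697 hp

J = πd⁴/32 = π(0.294)⁴/32 = 7.335×10^-4 m⁴.
T_max = τ_allow·J/r = 1.12×10^8 × 7.335×10^-4 / 0.147 = 558800 N·m.
ω = 2π·0.148 = 0.9299 rad/s, so P_max = T_max·ω = 5.197×10^5 W.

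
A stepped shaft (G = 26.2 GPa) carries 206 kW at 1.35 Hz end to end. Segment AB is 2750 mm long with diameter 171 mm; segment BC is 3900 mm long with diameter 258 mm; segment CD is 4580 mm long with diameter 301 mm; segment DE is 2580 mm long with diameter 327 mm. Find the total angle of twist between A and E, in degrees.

2.64°

ω = 2π·1.35 = 8.482 rad/s, so T = P/ω = 206×10³ / 8.482 = 24290 N·m.
J_AB = π(0.171)⁴/32 = 8.39×10^-5 m⁴; J_BC = π(0.258)⁴/32 = 4.35×10^-4 m⁴; J_CD = π(0.301)⁴/32 = 8.06×10^-4 m⁴; J_DE = π(0.327)⁴/32 = 1.12×10^-3 m⁴.
θ = (T/G)·Σ L_i/J_i = (24290/26.2×10⁹)·(2.75/8.39×10^-5 + 3.90/4.35×10^-4 + 4.58/8.06×10^-4 + 2.58/1.12×10^-3) = 0.04608 rad.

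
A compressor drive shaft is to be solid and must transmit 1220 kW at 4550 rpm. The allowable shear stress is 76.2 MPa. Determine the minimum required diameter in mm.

55.5 mm

ω = 2π·4550/60 = 476.5 rad/s, so T = P/ω = 1220×10³ / 476.5 = 2560 N·m.
For a solid shaft τ_max = 16T/(πd³), so d = (16T/(π τ_allow))^(1/3) = (16·2560/(π·7.62×10^7))^(1/3) = 0.05552 m.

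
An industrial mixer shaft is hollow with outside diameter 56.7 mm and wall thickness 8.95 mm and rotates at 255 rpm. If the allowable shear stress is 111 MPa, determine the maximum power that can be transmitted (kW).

J = π(d_o⁴ − d_i⁴)/32 = π(0.0567⁴ − 0.0388⁴)/32 = 7.922×10^-7 m⁴.
T_max = τ_allow·J/r = 1.11×10^8 × 7.922×10^-7 / 0.0284 = 3102 N·m.
ω = 2π·255/60 = 26.70 rad/s, so P_max = T_max·ω = 8.283×10^4 W.

82.8 kW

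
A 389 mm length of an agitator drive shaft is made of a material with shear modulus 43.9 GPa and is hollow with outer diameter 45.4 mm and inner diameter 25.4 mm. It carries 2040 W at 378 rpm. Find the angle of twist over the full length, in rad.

0.00121 rad

ω = 2π·378/60 = 39.58 rad/s, so T = P/ω = 2040 / 39.58 = 51.54 N·m.
J = π(d_o⁴ − d_i⁴)/32 = π(0.0454⁴ − 0.0254⁴)/32 = 3.762×10^-7 m⁴.
θ = T·L/(G·J) = 51.54 × 0.389 / (43.9×10⁹ × 3.762×10^-7) = 1.214×10^-3 rad.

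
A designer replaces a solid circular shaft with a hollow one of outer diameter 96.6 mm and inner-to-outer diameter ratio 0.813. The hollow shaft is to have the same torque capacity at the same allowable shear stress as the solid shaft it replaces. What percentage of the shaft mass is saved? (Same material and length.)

Equal τ_max and T ⇒ the solid shaft needs d_s³ = d_o³(1−k⁴), so d_s = 96.6·(1−0.813⁴)^(1/3) = 79.77 mm.
Area ratio A_h/A_s = d_o²(1−k²)/d_s² = (1−k²)/(1−k⁴)^(2/3) = 0.4972.
Mass saving = 1 − 0.4972 = 50.3 %.

50.3 %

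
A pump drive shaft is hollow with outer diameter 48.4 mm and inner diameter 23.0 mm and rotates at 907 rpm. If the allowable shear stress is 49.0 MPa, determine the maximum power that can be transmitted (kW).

98.3 kW

J = π(d_o⁴ − d_i⁴)/32 = π(0.0484⁴ − 0.0230⁴)/32 = 5.113×10^-7 m⁴.
T_max = τ_allow·J/r = 4.90×10^7 × 5.113×10^-7 / 0.0242 = 1035 N·m.
ω = 2π·907/60 = 94.98 rad/s, so P_max = T_max·ω = 9.833×10^4 W.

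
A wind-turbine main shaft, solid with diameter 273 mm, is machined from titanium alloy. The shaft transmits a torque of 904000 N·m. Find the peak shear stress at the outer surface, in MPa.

J = πd⁴/32 = π(0.273)⁴/32 = 5.453×10^-4 m⁴.
τ_max = T·r/J = 904000 × 0.137 / 5.453×10^-4 = 2.263×10^8 Pa.

226 MPa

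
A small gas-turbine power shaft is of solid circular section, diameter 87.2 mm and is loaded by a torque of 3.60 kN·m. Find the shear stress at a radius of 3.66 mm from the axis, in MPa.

2.32 MPa

J = πd⁴/32 = π(0.0872)⁴/32 = 5.676×10^-6 m⁴.
Shear stress varies linearly with radius: τ = T·r/J = 3600 × 0.00366 / 5.676×10^-6 = 2.321×10^6 Pa.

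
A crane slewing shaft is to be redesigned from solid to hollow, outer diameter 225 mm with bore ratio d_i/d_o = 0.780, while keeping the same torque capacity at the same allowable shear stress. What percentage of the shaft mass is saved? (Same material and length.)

Equal τ_max and T ⇒ the solid shaft needs d_s³ = d_o³(1−k⁴), so d_s = 225·(1−0.780⁴)^(1/3) = 192.9 mm.
Area ratio A_h/A_s = d_o²(1−k²)/d_s² = (1−k²)/(1−k⁴)^(2/3) = 0.5329.
Mass saving = 1 − 0.5329 = 46.7 %.

46.7 %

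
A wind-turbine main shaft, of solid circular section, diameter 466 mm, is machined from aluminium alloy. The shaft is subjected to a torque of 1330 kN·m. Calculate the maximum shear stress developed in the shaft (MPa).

J = πd⁴/32 = π(0.466)⁴/32 = 4.630×10^-3 m⁴.
τ_max = T·r/J = 1.330e6 × 0.233 / 4.630×10^-3 = 6.694×10^7 Pa.

66.9 MPa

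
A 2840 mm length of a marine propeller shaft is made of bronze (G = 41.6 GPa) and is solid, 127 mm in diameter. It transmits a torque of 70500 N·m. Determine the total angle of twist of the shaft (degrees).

10.8°

J = πd⁴/32 = π(0.127)⁴/32 = 2.554×10^-5 m⁴.
θ = T·L/(G·J) = 70500 × 2.84 / (41.6×10⁹ × 2.554×10^-5) = 0.1885 rad.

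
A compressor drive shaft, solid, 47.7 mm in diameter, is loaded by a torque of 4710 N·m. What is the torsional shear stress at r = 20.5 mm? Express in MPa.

190 MPa

J = πd⁴/32 = π(0.0477)⁴/32 = 5.082×10^-7 m⁴.
Shear stress varies linearly with radius: τ = T·r/J = 4710 × 0.0205 / 5.082×10^-7 = 1.900×10^8 Pa.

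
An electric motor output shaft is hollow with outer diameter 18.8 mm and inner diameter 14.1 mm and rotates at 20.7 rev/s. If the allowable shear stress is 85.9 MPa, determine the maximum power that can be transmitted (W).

9960 W

J = π(d_o⁴ − d_i⁴)/32 = π(0.0188⁴ − 0.0141⁴)/32 = 8.384×10^-9 m⁴.
T_max = τ_allow·J/r = 8.59×10^7 × 8.384×10^-9 / 0.00940 = 76.61 N·m.
ω = 2π·20.7 = 130.1 rad/s, so P_max = T_max·ω = 9964 W.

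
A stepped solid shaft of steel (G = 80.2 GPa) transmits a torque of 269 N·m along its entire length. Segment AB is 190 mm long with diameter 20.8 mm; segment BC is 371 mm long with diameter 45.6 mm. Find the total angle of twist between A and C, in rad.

0.0376 rad

J_AB = π(0.0208)⁴/32 = 1.84×10^-8 m⁴; J_BC = π(0.0456)⁴/32 = 4.24×10^-7 m⁴.
θ = (T/G)·Σ L_i/J_i = (269.0/80.2×10⁹)·(0.190/1.84×10^-8 + 0.371/4.24×10^-7) = 0.03761 rad.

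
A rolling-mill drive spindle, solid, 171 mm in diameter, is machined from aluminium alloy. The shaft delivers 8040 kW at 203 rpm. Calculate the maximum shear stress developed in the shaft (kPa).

ω = 2π·203/60 = 21.26 rad/s, so T = P/ω = 8040×10³ / 21.26 = 378200 N·m.
J = πd⁴/32 = π(0.171)⁴/32 = 8.394×10^-5 m⁴.
τ_max = T·r/J = 378200 × 0.0855 / 8.394×10^-5 = 3.852×10^8 Pa.

385000 kPa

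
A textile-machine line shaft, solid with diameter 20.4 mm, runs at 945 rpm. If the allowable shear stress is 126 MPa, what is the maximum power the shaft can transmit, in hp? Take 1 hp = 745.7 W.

J = πd⁴/32 = π(0.0204)⁴/32 = 1.700×10^-8 m⁴.
T_max = τ_allow·J/r = 1.26×10^8 × 1.700×10^-8 / 0.0102 = 210.0 N·m.
ω = 2π·945/60 = 98.96 rad/s, so P_max = T_max·ω = 2.079×10^4 W.

27.9 hp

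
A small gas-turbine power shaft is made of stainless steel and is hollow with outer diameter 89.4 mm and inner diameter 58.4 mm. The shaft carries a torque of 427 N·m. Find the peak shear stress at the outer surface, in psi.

540 psi

J = π(d_o⁴ − d_i⁴)/32 = π(0.0894⁴ − 0.0584⁴)/32 = 5.129×10^-6 m⁴.
τ_max = T·r/J = 427.0 × 0.0447 / 5.129×10^-6 = 3.721×10^6 Pa.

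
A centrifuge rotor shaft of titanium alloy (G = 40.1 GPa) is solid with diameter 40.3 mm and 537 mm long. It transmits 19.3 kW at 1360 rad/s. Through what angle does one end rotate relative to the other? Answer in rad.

7.34e-4 rad

ω = 1360 rad/s, so T = P/ω = 19.3×10³ / 1360 = 14.19 N·m.
J = πd⁴/32 = π(0.0403)⁴/32 = 2.590×10^-7 m⁴.
θ = T·L/(G·J) = 14.19 × 0.537 / (40.1×10⁹ × 2.590×10^-7) = 7.339×10^-4 rad.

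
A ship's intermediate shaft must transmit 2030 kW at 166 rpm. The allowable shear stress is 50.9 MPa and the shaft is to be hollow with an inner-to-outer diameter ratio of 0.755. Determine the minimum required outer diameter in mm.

259 mm

ω = 2π·166/60 = 17.38 rad/s, so T = P/ω = 2030×10³ / 17.38 = 116800 N·m.
For a hollow shaft with d_i/d_o = 0.755: τ_max = 16T/(π d_o³ (1−k⁴)), so d_o = [16T/(π τ_allow (1−k⁴))]^(1/3) = [16·116800/(π·5.09×10^7·0.6751)]^(1/3) = 0.2587 m.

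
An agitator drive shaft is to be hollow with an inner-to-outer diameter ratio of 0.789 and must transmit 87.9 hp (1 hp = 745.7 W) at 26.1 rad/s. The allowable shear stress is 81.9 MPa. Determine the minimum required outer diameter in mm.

63.4 mm

ω = 26.1 rad/s, so T = P/ω = 87.9×745.7 / 26.10 = 2511 N·m.
For a hollow shaft with d_i/d_o = 0.789: τ_max = 16T/(π d_o³ (1−k⁴)), so d_o = [16T/(π τ_allow (1−k⁴))]^(1/3) = [16·2511/(π·8.19×10^7·0.6125)]^(1/3) = 0.06341 m.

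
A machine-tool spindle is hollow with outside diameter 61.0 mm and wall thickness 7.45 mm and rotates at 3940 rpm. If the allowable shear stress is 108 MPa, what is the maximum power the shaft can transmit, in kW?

J = π(d_o⁴ − d_i⁴)/32 = π(0.0610⁴ − 0.0461⁴)/32 = 9.159×10^-7 m⁴.
T_max = τ_allow·J/r = 1.08×10^8 × 9.159×10^-7 / 0.0305 = 3243 N·m.
ω = 2π·3940/60 = 412.6 rad/s, so P_max = T_max·ω = 1.338×10^6 W.

1340 kW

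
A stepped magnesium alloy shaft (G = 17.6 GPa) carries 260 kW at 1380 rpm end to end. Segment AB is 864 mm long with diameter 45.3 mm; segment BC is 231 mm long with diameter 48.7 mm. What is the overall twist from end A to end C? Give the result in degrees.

ω = 2π·1380/60 = 144.5 rad/s, so T = P/ω = 260×10³ / 144.5 = 1799 N·m.
J_AB = π(0.0453)⁴/32 = 4.13×10^-7 m⁴; J_BC = π(0.0487)⁴/32 = 5.52×10^-7 m⁴.
θ = (T/G)·Σ L_i/J_i = (1799/17.6×10⁹)·(0.864/4.13×10^-7 + 0.231/5.52×10^-7) = 0.2564 rad.

14.7°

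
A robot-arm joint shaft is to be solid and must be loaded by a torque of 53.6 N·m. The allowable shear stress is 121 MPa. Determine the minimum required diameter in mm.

13.1 mm

For a solid shaft τ_max = 16T/(πd³), so d = (16T/(π τ_allow))^(1/3) = (16·53.60/(π·1.21×10^8))^(1/3) = 0.01312 m.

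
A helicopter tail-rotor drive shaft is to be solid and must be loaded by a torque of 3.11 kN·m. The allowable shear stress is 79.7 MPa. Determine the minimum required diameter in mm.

58.4 mm

For a solid shaft τ_max = 16T/(πd³), so d = (16T/(π τ_allow))^(1/3) = (16·3110/(π·7.97×10^7))^(1/3) = 0.05836 m.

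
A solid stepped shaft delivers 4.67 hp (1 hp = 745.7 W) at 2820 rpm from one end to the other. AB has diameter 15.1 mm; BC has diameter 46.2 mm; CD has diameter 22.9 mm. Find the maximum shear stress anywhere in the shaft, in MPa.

17.4 MPa

ω = 2π·2820/60 = 295.3 rad/s, so T = P/ω = 4.67×745.7 / 295.3 = 11.79 N·m.
Under the same torque, τ_max = 16T/(πd³) is largest where d is smallest — segment AB (d = 15.1 mm).
τ_max = 16·11.79/(π·(0.0151)³) = 1.744×10^7 Pa.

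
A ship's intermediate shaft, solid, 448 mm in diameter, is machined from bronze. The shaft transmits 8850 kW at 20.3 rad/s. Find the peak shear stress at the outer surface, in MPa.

24.7 MPa

ω = 20.3 rad/s, so T = P/ω = 8850×10³ / 20.30 = 436000 N·m.
J = πd⁴/32 = π(0.448)⁴/32 = 3.955×10^-3 m⁴.
τ_max = T·r/J = 436000 × 0.224 / 3.955×10^-3 = 2.469×10^7 Pa.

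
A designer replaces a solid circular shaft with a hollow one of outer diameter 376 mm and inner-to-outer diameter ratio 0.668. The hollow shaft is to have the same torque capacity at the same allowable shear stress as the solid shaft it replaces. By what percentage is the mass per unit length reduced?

35.8 %

Equal τ_max and T ⇒ the solid shaft needs d_s³ = d_o³(1−k⁴), so d_s = 376·(1−0.668⁴)^(1/3) = 349.2 mm.
Area ratio A_h/A_s = d_o²(1−k²)/d_s² = (1−k²)/(1−k⁴)^(2/3) = 0.6421.
Mass saving = 1 − 0.6421 = 35.8 %.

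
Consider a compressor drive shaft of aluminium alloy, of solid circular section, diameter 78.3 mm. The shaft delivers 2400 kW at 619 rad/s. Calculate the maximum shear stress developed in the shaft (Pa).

ω = 619 rad/s, so T = P/ω = 2400×10³ / 619.0 = 3877 N·m.
J = πd⁴/32 = π(0.0783)⁴/32 = 3.690×10^-6 m⁴.
τ_max = T·r/J = 3877 × 0.0391 / 3.690×10^-6 = 4.113×10^7 Pa.

4.11e7 Pa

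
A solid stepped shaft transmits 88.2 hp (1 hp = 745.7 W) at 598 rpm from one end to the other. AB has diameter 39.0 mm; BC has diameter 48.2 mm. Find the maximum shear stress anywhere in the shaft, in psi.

ω = 2π·598/60 = 62.62 rad/s, so T = P/ω = 88.2×745.7 / 62.62 = 1050 N·m.
Under the same torque, τ_max = 16T/(πd³) is largest where d is smallest — segment AB (d = 39.0 mm).
τ_max = 16·1050/(π·(0.0390)³) = 9.017×10^7 Pa.

13100 psi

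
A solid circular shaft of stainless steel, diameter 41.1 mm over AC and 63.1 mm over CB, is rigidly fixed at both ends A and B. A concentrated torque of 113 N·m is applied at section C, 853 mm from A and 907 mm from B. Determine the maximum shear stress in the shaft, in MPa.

1.92 MPa

Compatibility: T_A·a/J_AC = T_B·b/J_CB with T_A + T_B = T₀.
J_AC = 2.80×10^-7 m⁴, J_CB = 1.56×10^-6 m⁴, so T_A = T₀·(J_AC/a)/((J_AC/a)+(J_CB/b)) = 18.15 N·m, T_B = 94.85 N·m.
τ in each portion: τ_AC = 1.33×10^6 Pa, τ_CB = 1.92×10^6 Pa; maximum is in CB.
τ_max = T_CB·r/J = 94.85·0.0316/1.56×10^-6 = 1.923×10^6 Pa.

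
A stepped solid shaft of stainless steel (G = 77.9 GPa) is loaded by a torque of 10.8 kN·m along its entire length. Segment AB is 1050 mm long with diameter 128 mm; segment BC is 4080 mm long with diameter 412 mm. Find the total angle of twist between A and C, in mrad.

J_AB = π(0.128)⁴/32 = 2.64×10^-5 m⁴; J_BC = π(0.412)⁴/32 = 2.83×10^-3 m⁴.
θ = (T/G)·Σ L_i/J_i = (10800/77.9×10⁹)·(1.05/2.64×10^-5 + 4.08/2.83×10^-3) = 5.724×10^-3 rad.

5.72 mrad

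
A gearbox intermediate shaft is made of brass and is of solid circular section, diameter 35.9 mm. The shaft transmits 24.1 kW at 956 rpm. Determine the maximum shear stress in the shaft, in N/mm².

26.5 N/mm²

ω = 2π·956/60 = 100.1 rad/s, so T = P/ω = 24.1×10³ / 100.1 = 240.7 N·m.
J = πd⁴/32 = π(0.0359)⁴/32 = 1.631×10^-7 m⁴.
τ_max = T·r/J = 240.7 × 0.0180 / 1.631×10^-7 = 2.650×10^7 Pa.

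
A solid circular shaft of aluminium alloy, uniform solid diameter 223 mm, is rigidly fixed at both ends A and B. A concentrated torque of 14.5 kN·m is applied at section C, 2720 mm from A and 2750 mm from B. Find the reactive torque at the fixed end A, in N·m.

7290 N·m

With uniform GJ and both ends fixed, compatibility θ_AC = θ_CB gives T_A·a = T_B·b, together with T_A + T_B = T₀.
T_A = T₀·b/(a+b) = 14500·2750/5470 = 7290 N·m; T_B = 7210 N·m.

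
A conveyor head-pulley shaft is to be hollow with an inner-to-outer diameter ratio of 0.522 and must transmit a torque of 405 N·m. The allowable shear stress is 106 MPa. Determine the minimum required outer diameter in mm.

27.6 mm

For a hollow shaft with d_i/d_o = 0.522: τ_max = 16T/(π d_o³ (1−k⁴)), so d_o = [16T/(π τ_allow (1−k⁴))]^(1/3) = [16·405.0/(π·1.06×10^8·0.9258)]^(1/3) = 0.02760 m.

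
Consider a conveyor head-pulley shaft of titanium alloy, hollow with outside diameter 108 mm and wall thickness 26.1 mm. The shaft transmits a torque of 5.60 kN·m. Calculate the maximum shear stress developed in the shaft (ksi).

3.54 ksi

J = π(d_o⁴ − d_i⁴)/32 = π(0.108⁴ − 0.0558⁴)/32 = 1.240×10^-5 m⁴.
τ_max = T·r/J = 5600 × 0.0540 / 1.240×10^-5 = 2.438×10^7 Pa.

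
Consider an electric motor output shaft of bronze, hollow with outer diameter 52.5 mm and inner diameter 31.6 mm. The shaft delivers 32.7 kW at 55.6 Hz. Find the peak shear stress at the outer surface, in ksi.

ω = 2π·55.6 = 349.3 rad/s, so T = P/ω = 32.7×10³ / 349.3 = 93.60 N·m.
J = π(d_o⁴ − d_i⁴)/32 = π(0.0525⁴ − 0.0316⁴)/32 = 6.479×10^-7 m⁴.
τ_max = T·r/J = 93.60 × 0.0262 / 6.479×10^-7 = 3.792×10^6 Pa.

0.550 ksi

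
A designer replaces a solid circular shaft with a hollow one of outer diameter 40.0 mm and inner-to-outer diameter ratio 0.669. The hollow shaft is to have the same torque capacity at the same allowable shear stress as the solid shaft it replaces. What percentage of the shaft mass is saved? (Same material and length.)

35.9 %

Equal τ_max and T ⇒ the solid shaft needs d_s³ = d_o³(1−k⁴), so d_s = 40.0·(1−0.669⁴)^(1/3) = 37.13 mm.
Area ratio A_h/A_s = d_o²(1−k²)/d_s² = (1−k²)/(1−k⁴)^(2/3) = 0.6412.
Mass saving = 1 − 0.6412 = 35.9 %.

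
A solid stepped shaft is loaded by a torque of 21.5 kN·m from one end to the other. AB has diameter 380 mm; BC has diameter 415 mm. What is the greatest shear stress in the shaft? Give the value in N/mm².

2.00 N/mm²

Under the same torque, τ_max = 16T/(πd³) is largest where d is smallest — segment AB (d = 380 mm).
τ_max = 16·21500/(π·(0.380)³) = 1.996×10^6 Pa.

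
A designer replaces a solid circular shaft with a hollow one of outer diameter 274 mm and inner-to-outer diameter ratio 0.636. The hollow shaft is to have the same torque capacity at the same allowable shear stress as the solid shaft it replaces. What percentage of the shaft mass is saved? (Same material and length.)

Equal τ_max and T ⇒ the solid shaft needs d_s³ = d_o³(1−k⁴), so d_s = 274·(1−0.636⁴)^(1/3) = 258.2 mm.
Area ratio A_h/A_s = d_o²(1−k²)/d_s² = (1−k²)/(1−k⁴)^(2/3) = 0.6708.
Mass saving = 1 − 0.6708 = 32.9 %.

32.9 %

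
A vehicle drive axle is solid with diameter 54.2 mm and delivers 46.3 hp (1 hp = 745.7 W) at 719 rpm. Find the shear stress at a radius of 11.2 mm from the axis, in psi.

ω = 2π·719/60 = 75.29 rad/s, so T = P/ω = 46.3×745.7 / 75.29 = 458.6 N·m.
J = πd⁴/32 = π(0.0542)⁴/32 = 8.472×10^-7 m⁴.
Shear stress varies linearly with radius: τ = T·r/J = 458.6 × 0.0112 / 8.472×10^-7 = 6.062×10^6 Pa.

879 psi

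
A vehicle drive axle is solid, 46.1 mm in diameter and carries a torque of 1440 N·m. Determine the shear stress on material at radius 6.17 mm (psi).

2910 psi

J = πd⁴/32 = π(0.0461)⁴/32 = 4.434×10^-7 m⁴.
Shear stress varies linearly with radius: τ = T·r/J = 1440 × 0.00617 / 4.434×10^-7 = 2.004×10^7 Pa.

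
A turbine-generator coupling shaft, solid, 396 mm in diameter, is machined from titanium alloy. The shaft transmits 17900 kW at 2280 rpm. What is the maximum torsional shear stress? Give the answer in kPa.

6150 kPa

ω = 2π·2280/60 = 238.8 rad/s, so T = P/ω = 17900×10³ / 238.8 = 74970 N·m.
J = πd⁴/32 = π(0.396)⁴/32 = 2.414×10^-3 m⁴.
τ_max = T·r/J = 74970 × 0.198 / 2.414×10^-3 = 6.149×10^6 Pa.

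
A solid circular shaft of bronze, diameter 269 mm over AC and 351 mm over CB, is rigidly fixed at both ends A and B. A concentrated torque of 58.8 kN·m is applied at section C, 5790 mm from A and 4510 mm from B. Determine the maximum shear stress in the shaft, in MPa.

Compatibility: T_A·a/J_AC = T_B·b/J_CB with T_A + T_B = T₀.
J_AC = 5.14×10^-4 m⁴, J_CB = 1.49×10^-3 m⁴, so T_A = T₀·(J_AC/a)/((J_AC/a)+(J_CB/b)) = 12450 N·m, T_B = 46350 N·m.
τ in each portion: τ_AC = 3.26×10^6 Pa, τ_CB = 5.46×10^6 Pa; maximum is in CB.
τ_max = T_CB·r/J = 46350·0.175/1.49×10^-3 = 5.458×10^6 Pa.

5.46 MPa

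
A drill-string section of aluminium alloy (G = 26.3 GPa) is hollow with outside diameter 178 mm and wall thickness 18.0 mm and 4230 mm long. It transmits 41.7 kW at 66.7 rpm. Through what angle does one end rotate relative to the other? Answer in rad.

0.0164 rad

ω = 2π·66.7/60 = 6.985 rad/s, so T = P/ω = 41.7×10³ / 6.985 = 5970 N·m.
J = π(d_o⁴ − d_i⁴)/32 = π(0.178⁴ − 0.142⁴)/32 = 5.864×10^-5 m⁴.
θ = T·L/(G·J) = 5970 × 4.23 / (26.3×10⁹ × 5.864×10^-5) = 0.01638 rad.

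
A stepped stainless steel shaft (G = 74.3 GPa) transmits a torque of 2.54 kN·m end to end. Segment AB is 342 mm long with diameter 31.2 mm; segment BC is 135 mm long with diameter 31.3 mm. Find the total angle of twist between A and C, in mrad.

175 mrad

J_AB = π(0.0312)⁴/32 = 9.30×10^-8 m⁴; J_BC = π(0.0313)⁴/32 = 9.42×10^-8 m⁴.
θ = (T/G)·Σ L_i/J_i = (2540/74.3×10⁹)·(0.342/9.30×10^-8 + 0.135/9.42×10^-8) = 0.1747 rad.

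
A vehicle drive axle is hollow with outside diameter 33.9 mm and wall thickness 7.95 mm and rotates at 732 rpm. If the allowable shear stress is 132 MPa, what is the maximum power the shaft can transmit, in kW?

71.2 kW

J = π(d_o⁴ − d_i⁴)/32 = π(0.0339⁴ − 0.0180⁴)/32 = 1.194×10^-7 m⁴.
T_max = τ_allow·J/r = 1.32×10^8 × 1.194×10^-7 / 0.0169 = 929.5 N·m.
ω = 2π·732/60 = 76.65 rad/s, so P_max = T_max·ω = 7.125×10^4 W.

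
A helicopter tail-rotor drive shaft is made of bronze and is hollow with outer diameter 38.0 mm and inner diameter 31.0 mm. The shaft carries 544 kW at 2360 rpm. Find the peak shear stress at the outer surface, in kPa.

367000 kPa

ω = 2π·2360/60 = 247.1 rad/s, so T = P/ω = 544×10³ / 247.1 = 2201 N·m.
J = π(d_o⁴ − d_i⁴)/32 = π(0.0380⁴ − 0.0310⁴)/32 = 1.140×10^-7 m⁴.
τ_max = T·r/J = 2201 × 0.0190 / 1.140×10^-7 = 3.667×10^8 Pa.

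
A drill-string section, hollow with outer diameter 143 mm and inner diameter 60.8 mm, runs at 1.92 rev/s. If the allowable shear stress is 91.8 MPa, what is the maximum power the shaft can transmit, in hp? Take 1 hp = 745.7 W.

J = π(d_o⁴ − d_i⁴)/32 = π(0.143⁴ − 0.0608⁴)/32 = 3.971×10^-5 m⁴.
T_max = τ_allow·J/r = 9.18×10^7 × 3.971×10^-5 / 0.0715 = 50990 N·m.
ω = 2π·1.92 = 12.06 rad/s, so P_max = T_max·ω = 6.151×10^5 W.

825 hp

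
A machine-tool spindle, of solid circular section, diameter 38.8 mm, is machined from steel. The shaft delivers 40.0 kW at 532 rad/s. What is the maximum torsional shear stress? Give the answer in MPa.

6.56 MPa

ω = 532 rad/s, so T = P/ω = 40.0×10³ / 532.0 = 75.19 N·m.
J = πd⁴/32 = π(0.0388)⁴/32 = 2.225×10^-7 m⁴.
τ_max = T·r/J = 75.19 × 0.0194 / 2.225×10^-7 = 6.556×10^6 Pa.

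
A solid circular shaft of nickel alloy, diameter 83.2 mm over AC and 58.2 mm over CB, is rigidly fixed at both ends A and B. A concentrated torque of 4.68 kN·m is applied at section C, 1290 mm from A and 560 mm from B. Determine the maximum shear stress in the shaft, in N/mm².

Compatibility: T_A·a/J_AC = T_B·b/J_CB with T_A + T_B = T₀.
J_AC = 4.70×10^-6 m⁴, J_CB = 1.13×10^-6 m⁴, so T_A = T₀·(J_AC/a)/((J_AC/a)+(J_CB/b)) = 3016 N·m, T_B = 1664 N·m.
τ in each portion: τ_AC = 2.67×10^7 Pa, τ_CB = 4.30×10^7 Pa; maximum is in CB.
τ_max = T_CB·r/J = 1664·0.0291/1.13×10^-6 = 4.298×10^7 Pa.

43.0 N/mm²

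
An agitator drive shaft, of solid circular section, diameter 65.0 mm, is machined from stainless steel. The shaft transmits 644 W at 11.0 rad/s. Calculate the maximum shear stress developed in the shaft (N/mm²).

ω = 11.0 rad/s, so T = P/ω = 644 / 11.00 = 58.55 N·m.
J = πd⁴/32 = π(0.0650)⁴/32 = 1.752×10^-6 m⁴.
τ_max = T·r/J = 58.55 × 0.0325 / 1.752×10^-6 = 1.086×10^6 Pa.

1.09 N/mm²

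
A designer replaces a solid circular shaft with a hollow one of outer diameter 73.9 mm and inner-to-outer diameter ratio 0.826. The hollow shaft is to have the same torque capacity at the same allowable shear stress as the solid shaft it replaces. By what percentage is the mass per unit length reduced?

Equal τ_max and T ⇒ the solid shaft needs d_s³ = d_o³(1−k⁴), so d_s = 73.9·(1−0.826⁴)^(1/3) = 59.97 mm.
Area ratio A_h/A_s = d_o²(1−k²)/d_s² = (1−k²)/(1−k⁴)^(2/3) = 0.4824.
Mass saving = 1 − 0.4824 = 51.8 %.

51.8 %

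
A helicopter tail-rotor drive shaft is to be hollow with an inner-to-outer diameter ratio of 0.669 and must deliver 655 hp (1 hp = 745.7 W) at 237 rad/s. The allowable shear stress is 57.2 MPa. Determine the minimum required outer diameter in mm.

ω = 237 rad/s, so T = P/ω = 655×745.7 / 237.0 = 2061 N·m.
For a hollow shaft with d_i/d_o = 0.669: τ_max = 16T/(π d_o³ (1−k⁴)), so d_o = [16T/(π τ_allow (1−k⁴))]^(1/3) = [16·2061/(π·5.72×10^7·0.7997)]^(1/3) = 0.06122 m.

61.2 mm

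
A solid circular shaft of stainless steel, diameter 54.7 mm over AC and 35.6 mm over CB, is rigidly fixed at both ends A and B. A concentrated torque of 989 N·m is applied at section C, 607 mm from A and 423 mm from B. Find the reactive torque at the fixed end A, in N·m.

787 N·m

Compatibility: T_A·a/J_AC = T_B·b/J_CB with T_A + T_B = T₀.
J_AC = 8.79×10^-7 m⁴, J_CB = 1.58×10^-7 m⁴, so T_A = T₀·(J_AC/a)/((J_AC/a)+(J_CB/b)) = 786.5 N·m, T_B = 202.5 N·m.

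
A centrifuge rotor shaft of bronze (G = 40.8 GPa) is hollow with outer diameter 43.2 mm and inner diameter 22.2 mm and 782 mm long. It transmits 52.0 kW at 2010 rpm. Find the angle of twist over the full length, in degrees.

ω = 2π·2010/60 = 210.5 rad/s, so T = P/ω = 52.0×10³ / 210.5 = 247.0 N·m.
J = π(d_o⁴ − d_i⁴)/32 = π(0.0432⁴ − 0.0222⁴)/32 = 3.181×10^-7 m⁴.
θ = T·L/(G·J) = 247.0 × 0.782 / (40.8×10⁹ × 3.181×10^-7) = 0.01489 rad.

0.853°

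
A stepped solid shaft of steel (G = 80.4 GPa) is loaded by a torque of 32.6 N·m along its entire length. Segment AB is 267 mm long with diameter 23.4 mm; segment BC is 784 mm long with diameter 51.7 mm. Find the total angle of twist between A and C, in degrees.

J_AB = π(0.0234)⁴/32 = 2.94×10^-8 m⁴; J_BC = π(0.0517)⁴/32 = 7.01×10^-7 m⁴.
θ = (T/G)·Σ L_i/J_i = (32.60/80.4×10⁹)·(0.267/2.94×10^-8 + 0.784/7.01×10^-7) = 4.131×10^-3 rad.

0.237°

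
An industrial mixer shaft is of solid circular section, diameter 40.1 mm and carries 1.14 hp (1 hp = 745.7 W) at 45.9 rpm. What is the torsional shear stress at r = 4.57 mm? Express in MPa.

ω = 2π·45.9/60 = 4.807 rad/s, so T = P/ω = 1.14×745.7 / 4.807 = 176.9 N·m.
J = πd⁴/32 = π(0.0401)⁴/32 = 2.539×10^-7 m⁴.
Shear stress varies linearly with radius: τ = T·r/J = 176.9 × 0.00457 / 2.539×10^-7 = 3.184×10^6 Pa.

3.18 MPa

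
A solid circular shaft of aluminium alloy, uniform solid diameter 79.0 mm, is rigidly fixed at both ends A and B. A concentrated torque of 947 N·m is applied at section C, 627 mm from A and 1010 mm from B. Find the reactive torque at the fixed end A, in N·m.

With uniform GJ and both ends fixed, compatibility θ_AC = θ_CB gives T_A·a = T_B·b, together with T_A + T_B = T₀.
T_A = T₀·b/(a+b) = 947.0·1010/1637 = 584.3 N·m; T_B = 362.7 N·m.

584 N·m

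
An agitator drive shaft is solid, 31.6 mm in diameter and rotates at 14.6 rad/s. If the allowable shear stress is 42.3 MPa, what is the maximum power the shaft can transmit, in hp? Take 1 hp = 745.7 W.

J = πd⁴/32 = π(0.0316)⁴/32 = 9.789×10^-8 m⁴.
T_max = τ_allow·J/r = 4.23×10^7 × 9.789×10^-8 / 0.0158 = 262.1 N·m.
ω = 14.6 rad/s, so P_max = T_max·ω = 3826 W.

5.13 hp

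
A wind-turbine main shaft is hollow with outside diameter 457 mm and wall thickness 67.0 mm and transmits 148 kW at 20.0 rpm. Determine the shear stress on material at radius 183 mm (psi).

ω = 2π·20.0/60 = 2.094 rad/s, so T = P/ω = 148×10³ / 2.094 = 70660 N·m.
J = π(d_o⁴ − d_i⁴)/32 = π(0.457⁴ − 0.323⁴)/32 = 3.214×10^-3 m⁴.
Shear stress varies linearly with radius: τ = T·r/J = 70660 × 0.183 / 3.214×10^-3 = 4.024×10^6 Pa.

584 psi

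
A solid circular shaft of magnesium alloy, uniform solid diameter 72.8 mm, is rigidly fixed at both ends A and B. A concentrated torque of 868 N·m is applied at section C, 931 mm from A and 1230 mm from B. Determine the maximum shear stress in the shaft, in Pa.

6.52e6 Pa

With uniform GJ and both ends fixed, compatibility θ_AC = θ_CB gives T_A·a = T_B·b, together with T_A + T_B = T₀.
T_A = T₀·b/(a+b) = 868.0·1230/2161 = 494.0 N·m; T_B = 374.0 N·m.
τ in each portion: τ_AC = 6.52×10^6 Pa, τ_CB = 4.94×10^6 Pa; maximum is in AC.
τ_max = T_AC·r/J = 494.0·0.0364/2.76×10^-6 = 6.521×10^6 Pa.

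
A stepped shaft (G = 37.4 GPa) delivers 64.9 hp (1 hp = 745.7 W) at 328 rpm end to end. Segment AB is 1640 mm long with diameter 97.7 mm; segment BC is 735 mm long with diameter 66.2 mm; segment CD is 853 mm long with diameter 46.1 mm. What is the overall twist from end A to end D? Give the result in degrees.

ω = 2π·328/60 = 34.35 rad/s, so T = P/ω = 64.9×745.7 / 34.35 = 1409 N·m.
J_AB = π(0.0977)⁴/32 = 8.94×10^-6 m⁴; J_BC = π(0.0662)⁴/32 = 1.89×10^-6 m⁴; J_CD = π(0.0461)⁴/32 = 4.43×10^-7 m⁴.
θ = (T/G)·Σ L_i/J_i = (1409/37.4×10⁹)·(1.64/8.94×10^-6 + 0.735/1.89×10^-6 + 0.853/4.43×10^-7) = 0.09407 rad.

5.39°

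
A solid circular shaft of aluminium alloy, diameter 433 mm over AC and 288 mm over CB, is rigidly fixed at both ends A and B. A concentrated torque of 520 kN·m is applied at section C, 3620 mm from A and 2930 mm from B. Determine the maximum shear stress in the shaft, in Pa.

2.63e7 Pa

Compatibility: T_A·a/J_AC = T_B·b/J_CB with T_A + T_B = T₀.
J_AC = 3.45×10^-3 m⁴, J_CB = 6.75×10^-4 m⁴, so T_A = T₀·(J_AC/a)/((J_AC/a)+(J_CB/b)) = 418700 N·m, T_B = 101300 N·m.
τ in each portion: τ_AC = 2.63×10^7 Pa, τ_CB = 2.16×10^7 Pa; maximum is in AC.
τ_max = T_AC·r/J = 418700·0.216/3.45×10^-3 = 2.627×10^7 Pa.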